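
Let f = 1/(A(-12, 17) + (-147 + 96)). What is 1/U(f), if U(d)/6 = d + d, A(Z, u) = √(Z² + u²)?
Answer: -17/4 + √433/12 ≈ -2.5159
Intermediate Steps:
f = 1/(-51 + √433) (f = 1/(√((-12)² + 17²) + (-147 + 96)) = 1/(√(144 + 289) - 51) = 1/(√433 - 51) = 1/(-51 + √433) ≈ -0.033122)
U(d) = 12*d (U(d) = 6*(d + d) = 6*(2*d) = 12*d)
1/U(f) = 1/(12*(-51/2168 - √433/2168)) = 1/(-153/542 - 3*√433/542)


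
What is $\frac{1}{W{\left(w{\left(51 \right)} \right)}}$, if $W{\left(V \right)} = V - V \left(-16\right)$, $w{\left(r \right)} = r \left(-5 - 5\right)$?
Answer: $- \frac{1}{8670} \approx -0.00011534$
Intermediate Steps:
$w{\left(r \right)} = - 10 r$ ($w{\left(r \right)} = r \left(-10\right) = - 10 r$)
$W{\left(V \right)} = 17 V$ ($W{\left(V \right)} = V - - 16 V = V + 16 V = 17 V$)
$\frac{1}{W{\left(w{\left(51 \right)} \right)}} = \frac{1}{17 \left(\left(-10\right) 51\right)} = \frac{1}{17 \left(-510\right)} = \frac{1}{-8670} = - \frac{1}{8670}$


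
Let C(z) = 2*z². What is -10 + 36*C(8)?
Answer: 4598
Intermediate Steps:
-10 + 36*C(8) = -10 + 36*(2*8²) = -10 + 36*(2*64) = -10 + 36*128 = -10 + 4608 = 4598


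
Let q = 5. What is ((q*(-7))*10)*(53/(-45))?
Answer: 3710/9 ≈ 412.22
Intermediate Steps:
((q*(-7))*10)*(53/(-45)) = ((5*(-7))*10)*(53/(-45)) = (-35*10)*(53*(-1/45)) = -350*(-53/45) = 3710/9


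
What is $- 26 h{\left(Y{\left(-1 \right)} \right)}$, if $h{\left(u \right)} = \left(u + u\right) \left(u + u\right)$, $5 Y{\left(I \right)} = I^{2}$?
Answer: $- \frac{104}{25} \approx -4.16$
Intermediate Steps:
$Y{\left(I \right)} = \frac{I^{2}}{5}$
$h{\left(u \right)} = 4 u^{2}$ ($h{\left(u \right)} = 2 u 2 u = 4 u^{2}$)
$- 26 h{\left(Y{\left(-1 \right)} \right)} = - 26 \cdot 4 \left(\frac{\left(-1\right)^{2}}{5}\right)^{2} = - 26 \cdot 4 \left(\frac{1}{5} \cdot 1\right)^{2} = - 26 \cdot \frac{4}{25} = - 26 \cdot 4 \cdot \frac{1}{25} = \left(-26\right) \frac{4}{25} = - \frac{104}{25}$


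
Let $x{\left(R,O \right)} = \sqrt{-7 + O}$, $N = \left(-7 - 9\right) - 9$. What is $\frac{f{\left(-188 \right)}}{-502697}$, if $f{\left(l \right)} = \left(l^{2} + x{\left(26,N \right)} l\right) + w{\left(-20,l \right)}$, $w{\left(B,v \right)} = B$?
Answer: $- \frac{35324}{502697} + \frac{752 i \sqrt{2}}{502697} \approx -0.070269 + 0.0021156 i$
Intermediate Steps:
$N = -25$ ($N = -16 - 9 = -25$)
$f{\left(l \right)} = -20 + l^{2} + 4 i l \sqrt{2}$ ($f{\left(l \right)} = \left(l^{2} + \sqrt{-7 - 25} l\right) - 20 = \left(l^{2} + \sqrt{-32} l\right) - 20 = \left(l^{2} + 4 i \sqrt{2} l\right) - 20 = \left(l^{2} + 4 i l \sqrt{2}\right) - 20 = -20 + l^{2} + 4 i l \sqrt{2}$)
$\frac{f{\left(-188 \right)}}{-502697} = \frac{-20 + \left(-188\right)^{2} + 4 i \left(-188\right) \sqrt{2}}{-502697} = \left(-20 + 35344 - 752 i \sqrt{2}\right) \left(- \frac{1}{502697}\right) = \left(35324 - 752 i \sqrt{2}\right) \left(- \frac{1}{502697}\right) = - \frac{35324}{502697} + \frac{752 i \sqrt{2}}{502697}$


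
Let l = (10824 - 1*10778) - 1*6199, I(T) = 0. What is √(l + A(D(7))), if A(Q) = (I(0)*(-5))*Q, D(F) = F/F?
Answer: I*√6153 ≈ 78.441*I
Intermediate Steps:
D(F) = 1
l = -6153 (l = (10824 - 10778) - 6199 = 46 - 6199 = -6153)
A(Q) = 0 (A(Q) = (0*(-5))*Q = 0*Q = 0)
√(l + A(D(7))) = √(-6153 + 0) = √(-6153) = I*√6153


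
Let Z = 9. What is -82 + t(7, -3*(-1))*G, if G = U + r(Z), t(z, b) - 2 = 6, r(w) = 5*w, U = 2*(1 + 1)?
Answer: 310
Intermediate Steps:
U = 4 (U = 2*2 = 4)
t(z, b) = 8 (t(z, b) = 2 + 6 = 8)
G = 49 (G = 4 + 5*9 = 4 + 45 = 49)
-82 + t(7, -3*(-1))*G = -82 + 8*49 = -82 + 392 = 310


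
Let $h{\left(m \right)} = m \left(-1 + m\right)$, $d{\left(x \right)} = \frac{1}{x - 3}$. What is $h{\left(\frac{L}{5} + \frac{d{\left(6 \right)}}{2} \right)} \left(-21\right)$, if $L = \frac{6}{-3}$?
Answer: $- \frac{1813}{300} \approx -6.0433$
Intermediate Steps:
$d{\left(x \right)} = \frac{1}{-3 + x}$
$L = -2$ ($L = 6 \left(- \frac{1}{3}\right) = -2$)
$h{\left(\frac{L}{5} + \frac{d{\left(6 \right)}}{2} \right)} \left(-21\right) = \left(- \frac{2}{5} + \frac{1}{\left(-3 + 6\right) 2}\right) \left(-1 - \left(\frac{2}{5} - \frac{1}{\left(-3 + 6\right) 2}\right)\right) \left(-21\right) = \left(\left(-2\right) \frac{1}{5} + \frac{1}{3} \cdot \frac{1}{2}\right) \left(-1 - \left(\frac{2}{5} - \frac{1}{3} \cdot \frac{1}{2}\right)\right) \left(-21\right) = \left(- \frac{2}{5} + \frac{1}{3} \cdot \frac{1}{2}\right) \left(-1 + \left(- \frac{2}{5} + \frac{1}{3} \cdot \frac{1}{2}\right)\right) \left(-21\right) = \left(- \frac{2}{5} + \frac{1}{6}\right) \left(-1 + \left(- \frac{2}{5} + \frac{1}{6}\right)\right) \left(-21\right) = - \frac{7 \left(-1 - \frac{7}{30}\right)}{30} \left(-21\right) = \left(- \frac{7}{30}\right) \left(- \frac{37}{30}\right) \left(-21\right) = \frac{259}{900} \left(-21\right) = - \frac{1813}{300}$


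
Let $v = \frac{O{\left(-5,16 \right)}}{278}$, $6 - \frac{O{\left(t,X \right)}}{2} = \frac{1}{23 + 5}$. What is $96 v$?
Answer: $\frac{4008}{973} \approx 4.1192$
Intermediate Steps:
$O{\left(t,X \right)} = \frac{167}{14}$ ($O{\left(t,X \right)} = 12 - \frac{2}{23 + 5} = 12 - \frac{2}{28} = 12 - \frac{1}{14} = \frac{167}{14}$)
$v = \frac{167}{3892}$ ($v = \frac{167}{14 \cdot 278} = \frac{167}{14} \cdot \frac{1}{278} = \frac{167}{3892} \approx 0.042909$)
$96 v = 96 \cdot \frac{167}{3892} = \frac{4008}{973}$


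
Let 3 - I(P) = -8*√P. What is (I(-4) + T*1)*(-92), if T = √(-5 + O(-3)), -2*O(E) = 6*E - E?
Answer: -276 - 1472*I - 46*√10 ≈ -421.46 - 1472.0*I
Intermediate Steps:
I(P) = 3 + 8*√P (I(P) = 3 - (-8)*√P = 3 + 8*√P)
O(E) = -5*E/2 (O(E) = -(6*E - E)/2 = -5*E/2)
T = √10/2 (T = √(-5 - 5/2*(-3)) = √(-5 + 15/2) = √(5/2) = √10/2 ≈ 1.5811)
(I(-4) + T*1)*(-92) = ((3 + 8*√(-4)) + (√10/2)*1)*(-92) = ((3 + 8*(2*I)) + √10/2)*(-92) = ((3 + 16*I) + √10/2)*(-92) = (3 + √10/2 + 16*I)*(-92) = -276 - 1472*I - 46*√10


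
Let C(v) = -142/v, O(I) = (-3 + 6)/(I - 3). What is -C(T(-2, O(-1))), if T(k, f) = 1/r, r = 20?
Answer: 2840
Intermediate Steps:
O(I) = 3/(-3 + I)
T(k, f) = 1/20
-C(T(-2, O(-1))) = -(-142)/1/20 = -(-142)*20 = -1*(-2840) = 2840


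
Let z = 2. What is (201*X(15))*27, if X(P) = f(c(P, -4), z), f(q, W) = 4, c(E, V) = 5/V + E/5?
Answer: 21708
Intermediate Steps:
c(E, V) = 5/V + E/5 (c(E, V) = 5/V + E*(1/5) = 5/V + E/5)
X(P) = 4
(201*X(15))*27 = (201*4)*27 = 804*27 = 21708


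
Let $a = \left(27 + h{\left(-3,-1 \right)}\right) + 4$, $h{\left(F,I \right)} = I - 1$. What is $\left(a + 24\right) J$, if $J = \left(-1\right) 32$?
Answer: $-1696$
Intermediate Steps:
$J = -32$
$h{\left(F,I \right)} = -1 + I$
$a = 29$ ($a = \left(27 - 2\right) + 4 = 25 + 4 = 29$)
$\left(a + 24\right) J = \left(29 + 24\right) \left(-32\right) = 53 \left(-32\right) = -1696$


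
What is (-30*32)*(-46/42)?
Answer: 7360/7 ≈ 1051.4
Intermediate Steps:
(-30*32)*(-46/42) = -(-44160)/42 = -960*(-23/21) = 7360/7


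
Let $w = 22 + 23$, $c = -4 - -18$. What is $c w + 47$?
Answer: $677$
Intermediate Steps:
$c = 14$ ($c = -4 + 18 = 14$)
$w = 45$
$c w + 47 = 14 \cdot 45 + 47 = 630 + 47 = 677$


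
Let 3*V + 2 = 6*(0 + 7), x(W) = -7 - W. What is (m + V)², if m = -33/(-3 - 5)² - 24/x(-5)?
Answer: 22705225/36864 ≈ 615.92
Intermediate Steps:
m = 735/64 (m = -33/(-3 - 5)² - 24/(-7 - 1*(-5)) = -33/((-8)²) - 24/(-7 + 5) = -33/64 - 24/(-2) = -33*1/64 - 24*(-½) = -33/64 + 12 = 735/64 ≈ 11.484)
V = 40/3 (V = -⅔ + (6*(0 + 7))/3 = -⅔ + (6*7)/3 = -⅔ + (⅓)*42 = -⅔ + 14 = 40/3 ≈ 13.333)
(m + V)² = (735/64 + 40/3)² = (4765/192)² = 22705225/36864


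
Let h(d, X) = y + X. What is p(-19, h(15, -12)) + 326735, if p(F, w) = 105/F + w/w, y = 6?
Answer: 6207879/19 ≈ 3.2673e+5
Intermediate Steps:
h(d, X) = 6 + X
p(F, w) = 1 + 105/F (p(F, w) = 105/F + 1 = 1 + 105/F)
p(-19, h(15, -12)) + 326735 = (105 - 19)/(-19) + 326735 = -1/19*86 + 326735 = -86/19 + 326735 = 6207879/19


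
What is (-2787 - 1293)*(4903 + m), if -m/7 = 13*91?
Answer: 13782240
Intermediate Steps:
m = -8281 (m = -91*91 = -7*1183 = -8281)
(-2787 - 1293)*(4903 + m) = (-2787 - 1293)*(4903 - 8281) = -4080*(-3378) = 13782240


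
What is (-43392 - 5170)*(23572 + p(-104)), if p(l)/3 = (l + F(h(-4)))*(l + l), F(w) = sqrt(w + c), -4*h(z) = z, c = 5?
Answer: -4296183016 + 30302688*sqrt(6) ≈ -4.2220e+9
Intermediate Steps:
h(z) = -z/4
F(w) = sqrt(5 + w) (F(w) = sqrt(w + 5) = sqrt(5 + w))
p(l) = 6*l*(l + sqrt(6)) (p(l) = 3*((l + sqrt(5 - 1/4*(-4)))*(l + l)) = 3*((l + sqrt(5 + 1))*(2*l)) = 3*((l + sqrt(6))*(2*l)) = 3*(2*l*(l + sqrt(6))) = 6*l*(l + sqrt(6)))
(-43392 - 5170)*(23572 + p(-104)) = (-43392 - 5170)*(23572 + 6*(-104)*(-104 + sqrt(6))) = -48562*(23572 + (64896 - 624*sqrt(6))) = -48562*(88468 - 624*sqrt(6)) = -4296183016 + 30302688*sqrt(6)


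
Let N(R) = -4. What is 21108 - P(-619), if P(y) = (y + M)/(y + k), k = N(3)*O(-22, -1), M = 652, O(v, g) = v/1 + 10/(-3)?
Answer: 32780823/1553 ≈ 21108.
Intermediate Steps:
O(v, g) = -10/3 + v (O(v, g) = v*1 + 10*(-⅓) = v - 10/3 = -10/3 + v)
k = 304/3 (k = -4*(-10/3 - 22) = -4*(-76/3) = 304/3 ≈ 101.33)
P(y) = (652 + y)/(304/3 + y) (P(y) = (y + 652)/(y + 304/3) = (652 + y)/(304/3 + y))
21108 - P(-619) = 21108 - 3*(652 - 619)/(304 + 3*(-619)) = 21108 - 3*33/(304 - 1857) = 21108 - 3*33/(-1553) = 21108 - 3*(-1)*33/1553 = 21108 - 1*(-99/1553) = 21108 + 99/1553 = 32780823/1553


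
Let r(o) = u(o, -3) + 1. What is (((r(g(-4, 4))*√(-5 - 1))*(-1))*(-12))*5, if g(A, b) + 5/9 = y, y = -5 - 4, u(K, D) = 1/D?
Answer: 40*I*√6 ≈ 97.98*I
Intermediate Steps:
y = -9
g(A, b) = -86/9 (g(A, b) = -5/9 - 9 = -86/9)
r(o) = ⅔ (r(o) = 1/(-3) + 1 = -⅓ + 1 = ⅔)
(((r(g(-4, 4))*√(-5 - 1))*(-1))*(-12))*5 = (((2*√(-5 - 1)/3)*(-1))*(-12))*5 = (((2*√(-6)/3)*(-1))*(-12))*5 = (((2*(I*√6)/3)*(-1))*(-12))*5 = (((2*I*√6/3)*(-1))*(-12))*5 = (-2*I*√6/3*(-12))*5 = (8*I*√6)*5 = 40*I*√6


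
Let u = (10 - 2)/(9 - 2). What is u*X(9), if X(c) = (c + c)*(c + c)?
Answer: 2592/7 ≈ 370.29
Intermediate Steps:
u = 8/7 ≈ 1.1429
X(c) = 4*c² (X(c) = (2*c)*(2*c) = 4*c²)
u*X(9) = 8*(4*9²)/7 = 8*(4*81)/7 = (8/7)*324 = 2592/7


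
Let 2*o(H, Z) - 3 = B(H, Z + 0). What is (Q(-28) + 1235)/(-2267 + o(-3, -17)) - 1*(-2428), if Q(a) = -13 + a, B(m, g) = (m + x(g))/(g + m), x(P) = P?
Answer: 1832742/755 ≈ 2427.5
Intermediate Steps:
B(m, g) = 1 (B(m, g) = (m + g)/(g + m) = (g + m)/(g + m) = 1)
o(H, Z) = 2 (o(H, Z) = 3/2 + (1/2)*1 = 3/2 + 1/2 = 2)
(Q(-28) + 1235)/(-2267 + o(-3, -17)) - 1*(-2428) = ((-13 - 28) + 1235)/(-2267 + 2) - 1*(-2428) = (-41 + 1235)/(-2265) + 2428 = 1194*(-1/2265) + 2428 = -398/755 + 2428 = 1832742/755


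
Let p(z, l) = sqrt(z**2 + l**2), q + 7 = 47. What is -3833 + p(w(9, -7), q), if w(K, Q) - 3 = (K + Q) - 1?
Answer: -3833 + 4*sqrt(101) ≈ -3792.8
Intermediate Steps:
q = 40 (q = -7 + 47 = 40)
w(K, Q) = 2 + K + Q (w(K, Q) = 3 + ((K + Q) - 1) = 3 + (-1 + K + Q) = 2 + K + Q)
p(z, l) = sqrt(l**2 + z**2)
-3833 + p(w(9, -7), q) = -3833 + sqrt(40**2 + (2 + 9 - 7)**2) = -3833 + sqrt(1600 + 4**2) = -3833 + sqrt(1600 + 16) = -3833 + sqrt(1616) = -3833 + 4*sqrt(101)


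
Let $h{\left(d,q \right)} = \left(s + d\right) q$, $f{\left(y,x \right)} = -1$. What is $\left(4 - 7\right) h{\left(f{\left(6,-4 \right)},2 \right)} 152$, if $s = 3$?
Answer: $-1824$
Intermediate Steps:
$h{\left(d,q \right)} = q \left(3 + d\right)$ ($h{\left(d,q \right)} = \left(3 + d\right) q = q \left(3 + d\right)$)
$\left(4 - 7\right) h{\left(f{\left(6,-4 \right)},2 \right)} 152 = \left(4 - 7\right) 2 \left(3 - 1\right) 152 = - 3 \cdot 2 \cdot 2 \cdot 152 = \left(-3\right) 4 \cdot 152 = \left(-12\right) 152 = -1824$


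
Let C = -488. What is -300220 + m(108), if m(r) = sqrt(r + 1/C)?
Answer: -300220 + sqrt(6429766)/244 ≈ -3.0021e+5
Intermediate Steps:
m(r) = sqrt(-1/488 + r) (m(r) = sqrt(r + 1/(-488)) = sqrt(r - 1/488) = sqrt(-1/488 + r))
-300220 + m(108) = -300220 + sqrt(-122 + 59536*108)/244 = -300220 + sqrt(-122 + 6429888)/244 = -300220 + sqrt(6429766)/244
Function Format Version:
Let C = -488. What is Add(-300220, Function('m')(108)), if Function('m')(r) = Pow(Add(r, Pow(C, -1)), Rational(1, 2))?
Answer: Add(-300220, Mul(Rational(1, 244), Pow(6429766, Rational(1, 2)))) ≈ -3.0021e+5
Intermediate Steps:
Function('m')(r) = Pow(Add(Rational(-1, 488), r), Rational(1, 2)) (Function('m')(r) = Pow(Add(r, Pow(-488, -1)), Rational(1, 2)) = Pow(Add(r, Rational(-1, 488)), Rational(1, 2)) = Pow(Add(Rational(-1, 488), r), Rational(1, 2)))
Add(-300220, Function('m')(108)) = Add(-300220, Mul(Rational(1, 244), Pow(Add(-122, Mul(59536, 108)), Rational(1, 2)))) = Add(-300220, Mul(Rational(1, 244), Pow(Add(-122, 6429888), Rational(1, 2)))) = Add(-300220, Mul(Rational(1, 244), Pow(6429766, Rational(1, 2))))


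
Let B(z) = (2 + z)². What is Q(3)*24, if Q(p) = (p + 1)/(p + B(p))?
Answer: 24/7 ≈ 3.4286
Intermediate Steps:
Q(p) = (1 + p)/(p + (2 + p)²) (Q(p) = (p + 1)/(p + (2 + p)²) = (1 + p)/(p + (2 + p)²))
Q(3)*24 = 24/(4 + 3) = 24/7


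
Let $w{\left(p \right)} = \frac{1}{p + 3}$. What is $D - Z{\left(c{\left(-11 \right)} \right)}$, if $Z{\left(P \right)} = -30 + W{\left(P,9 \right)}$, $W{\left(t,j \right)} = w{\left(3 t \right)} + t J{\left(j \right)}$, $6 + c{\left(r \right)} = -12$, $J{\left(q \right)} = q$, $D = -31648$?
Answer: $- \frac{1604255}{51} \approx -31456.0$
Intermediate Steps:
$w{\left(p \right)} = \frac{1}{3 + p}$
$c{\left(r \right)} = -18$ ($c{\left(r \right)} = -6 - 12 = -18$)
$W{\left(t,j \right)} = \frac{1}{3 + 3 t} + j t$ ($W{\left(t,j \right)} = \frac{1}{3 + 3 t} + t j = \frac{1}{3 + 3 t} + j t$)
$Z{\left(P \right)} = -30 + \frac{\frac{1}{3} + 9 P \left(1 + P\right)}{1 + P}$
$D - Z{\left(c{\left(-11 \right)} \right)} = -31648 - \frac{-89 - -1134 + 27 \left(-18\right)^{2}}{3 \left(1 - 18\right)} = -31648 - \frac{-89 + 1134 + 27 \cdot 324}{3 \left(-17\right)} = -31648 - \frac{1}{3} \left(- \frac{1}{17}\right) \left(-89 + 1134 + 8748\right) = -31648 - \frac{1}{3} \left(- \frac{1}{17}\right) 9793 = -31648 - - \frac{9793}{51} = -31648 + \frac{9793}{51} = - \frac{1604255}{51}$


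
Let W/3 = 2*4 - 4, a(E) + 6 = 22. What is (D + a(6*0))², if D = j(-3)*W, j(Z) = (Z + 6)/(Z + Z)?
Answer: 100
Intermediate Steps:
a(E) = 16 (a(E) = -6 + 22 = 16)
W = 12 (W = 3*(2*4 - 4) = 3*(8 - 4) = 3*4 = 12)
j(Z) = (6 + Z)/(2*Z) (j(Z) = (6 + Z)/((2*Z)) = (6 + Z)*(1/(2*Z)) = (6 + Z)/(2*Z))
D = -6 (D = ((½)*(6 - 3)/(-3))*12 = ((½)*(-⅓)*3)*12 = -½*12 = -6)
(D + a(6*0))² = (-6 + 16)² = 10² = 100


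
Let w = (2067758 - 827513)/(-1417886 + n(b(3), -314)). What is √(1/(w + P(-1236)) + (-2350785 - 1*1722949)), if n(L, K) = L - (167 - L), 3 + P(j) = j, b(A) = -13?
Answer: I*√1399286140865638627839882/586080042 ≈ 2018.3*I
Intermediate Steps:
P(j) = -3 + j
n(L, K) = -167 + 2*L (n(L, K) = L + (-167 + L) = -167 + 2*L)
w = -413415/472693 (w = (2067758 - 827513)/(-1417886 + (-167 + 2*(-13))) = 1240245/(-1417886 + (-167 - 26)) = 1240245/(-1417886 - 193) = 1240245/(-1418079) = 1240245*(-1/1418079) = -413415/472693 ≈ -0.87459)
√(1/(w + P(-1236)) + (-2350785 - 1*1722949)) = √(1/(-413415/472693 + (-3 - 1236)) + (-2350785 - 1*1722949)) = √(1/(-413415/472693 - 1239) + (-2350785 - 1722949)) = √(1/(-586080042/472693) - 4073734) = √(-472693/586080042 - 4073734) = √(-2387534194289521/586080042) = I*√1399286140865638627839882/586080042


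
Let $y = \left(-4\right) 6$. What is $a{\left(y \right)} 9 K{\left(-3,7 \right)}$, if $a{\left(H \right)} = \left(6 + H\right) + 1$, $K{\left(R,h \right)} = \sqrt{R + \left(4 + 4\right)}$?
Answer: $- 153 \sqrt{5} \approx -342.12$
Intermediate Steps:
$K{\left(R,h \right)} = \sqrt{8 + R}$ ($K{\left(R,h \right)} = \sqrt{R + 8} = \sqrt{8 + R}$)
$y = -24$
$a{\left(H \right)} = 7 + H$
$a{\left(y \right)} 9 K{\left(-3,7 \right)} = \left(7 - 24\right) 9 \sqrt{8 - 3} = \left(-17\right) 9 \sqrt{5} = - 153 \sqrt{5}$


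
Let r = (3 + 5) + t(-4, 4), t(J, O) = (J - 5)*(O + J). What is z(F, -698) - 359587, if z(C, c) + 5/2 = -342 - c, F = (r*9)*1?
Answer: -718467/2 ≈ -3.5923e+5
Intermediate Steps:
t(J, O) = (-5 + J)*(J + O)
r = 8 (r = (3 + 5) + ((-4)² - 5*(-4) - 5*4 - 4*4) = 8 + (16 + 20 - 20 - 16) = 8 + 0 = 8)
F = 72 (F = (8*9)*1 = 72*1 = 72)
z(C, c) = -689/2 - c (z(C, c) = -5/2 + (-342 - c) = -689/2 - c)
z(F, -698) - 359587 = (-689/2 - 1*(-698)) - 359587 = (-689/2 + 698) - 359587 = 707/2 - 359587 = -718467/2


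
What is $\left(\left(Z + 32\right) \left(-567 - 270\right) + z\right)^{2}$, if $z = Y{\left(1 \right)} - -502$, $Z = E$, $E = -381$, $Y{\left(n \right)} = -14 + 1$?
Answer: $85615930404$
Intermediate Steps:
$Y{\left(n \right)} = -13$
$Z = -381$
$z = 489$ ($z = -13 - -502 = -13 + 502 = 489$)
$\left(\left(Z + 32\right) \left(-567 - 270\right) + z\right)^{2} = \left(\left(-381 + 32\right) \left(-567 - 270\right) + 489\right)^{2} = \left(\left(-349\right) \left(-837\right) + 489\right)^{2} = \left(292113 + 489\right)^{2} = 292602^{2} = 85615930404$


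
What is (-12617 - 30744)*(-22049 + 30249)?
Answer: -355560200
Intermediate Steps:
(-12617 - 30744)*(-22049 + 30249) = -43361*8200 = -355560200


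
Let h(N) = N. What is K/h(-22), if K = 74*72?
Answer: -2664/11 ≈ -242.18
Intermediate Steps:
K = 5328
K/h(-22) = 5328/(-22) = 5328*(-1/22) = -2664/11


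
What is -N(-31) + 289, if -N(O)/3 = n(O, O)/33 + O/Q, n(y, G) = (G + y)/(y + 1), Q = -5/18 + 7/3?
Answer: 1489282/6105 ≈ 243.94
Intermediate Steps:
Q = 37/18 (Q = -5*1/18 + 7*(1/3) = -5/18 + 7/3 = 37/18 ≈ 2.0556)
n(y, G) = (G + y)/(1 + y)
N(O) = -54*O/37 - 2*O/(11*(1 + O)) (N(O) = -3*(((O + O)/(1 + O))/33 + O/(37/18)) = -3*(((2*O)/(1 + O))*(1/33) + O*(18/37)) = -3*((2*O/(1 + O))*(1/33) + 18*O/37) = -3*(2*O/(33*(1 + O)) + 18*O/37) = -3*(18*O/37 + 2*O/(33*(1 + O))) = -54*O/37 - 2*O/(11*(1 + O)))
-N(-31) + 289 = -2*(-31)*(-334 - 297*(-31))/(407*(1 - 31)) + 289 = -2*(-31)*(-334 + 9207)/(407*(-30)) + 289 = -2*(-31)*(-1)*8873/(407*30) + 289 = -1*275063/6105 + 289 = -275063/6105 + 289 = 1489282/6105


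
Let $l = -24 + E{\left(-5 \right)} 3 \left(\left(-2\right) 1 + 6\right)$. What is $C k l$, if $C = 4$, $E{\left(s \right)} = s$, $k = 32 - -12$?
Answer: $-14784$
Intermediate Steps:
$k = 44$ ($k = 32 + 12 = 44$)
$l = -84$ ($l = -24 + \left(-5\right) 3 \left(\left(-2\right) 1 + 6\right) = -24 - 15 \left(-2 + 6\right) = -24 - 60 = -84$)
$C k l = 4 \cdot 44 \left(-84\right) = 176 \left(-84\right) = -14784$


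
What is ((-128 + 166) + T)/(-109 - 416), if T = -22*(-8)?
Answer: -214/525 ≈ -0.40762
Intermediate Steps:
T = 176
((-128 + 166) + T)/(-109 - 416) = ((-128 + 166) + 176)/(-109 - 416) = (38 + 176)/(-525) = 214*(-1/525) = -214/525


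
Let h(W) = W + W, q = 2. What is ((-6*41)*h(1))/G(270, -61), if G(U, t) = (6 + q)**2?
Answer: -123/16 ≈ -7.6875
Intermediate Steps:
G(U, t) = 64 (G(U, t) = (6 + 2)**2 = 8**2 = 64)
h(W) = 2*W
((-6*41)*h(1))/G(270, -61) = ((-6*41)*(2*1))/64 = -246*2*(1/64) = -492*1/64 = -123/16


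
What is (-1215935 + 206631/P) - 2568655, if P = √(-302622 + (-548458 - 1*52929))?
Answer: -3784590 - 206631*I*√904009/904009 ≈ -3.7846e+6 - 217.32*I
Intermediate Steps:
P = I*√904009 (P = √(-302622 + (-548458 - 52929)) = √(-302622 - 601387) = √(-904009) = I*√904009 ≈ 950.79*I)
(-1215935 + 206631/P) - 2568655 = (-1215935 + 206631/((I*√904009))) - 2568655 = (-1215935 + 206631*(-I*√904009/904009)) - 2568655 = (-1215935 - 206631*I*√904009/904009) - 2568655 = -3784590 - 206631*I*√904009/904009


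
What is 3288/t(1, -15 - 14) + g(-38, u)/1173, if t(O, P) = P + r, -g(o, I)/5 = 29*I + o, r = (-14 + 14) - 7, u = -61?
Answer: -98099/1173 ≈ -83.631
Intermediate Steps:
r = -7 (r = 0 - 7 = -7)
g(o, I) = -145*I - 5*o (g(o, I) = -5*(29*I + o) = -5*(o + 29*I) = -145*I - 5*o)
t(O, P) = -7 + P (t(O, P) = P - 7 = -7 + P)
3288/t(1, -15 - 14) + g(-38, u)/1173 = 3288/(-7 + (-15 - 14)) + (-145*(-61) - 5*(-38))/1173 = 3288/(-7 - 29) + (8845 + 190)*(1/1173) = 3288/(-36) + 9035*(1/1173) = 3288*(-1/36) + 9035/1173 = -274/3 + 9035/1173 = -98099/1173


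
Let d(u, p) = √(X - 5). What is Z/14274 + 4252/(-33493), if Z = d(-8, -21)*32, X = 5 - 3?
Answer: -4252/33493 + 16*I*√3/7137 ≈ -0.12695 + 0.003883*I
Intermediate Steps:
X = 2
d(u, p) = I*√3 (d(u, p) = √(2 - 5) = √(-3) = I*√3)
Z = 32*I*√3 (Z = (I*√3)*32 = 32*I*√3 ≈ 55.426*I)
Z/14274 + 4252/(-33493) = (32*I*√3)/14274 + 4252/(-33493) = (32*I*√3)*(1/14274) + 4252*(-1/33493) = 16*I*√3/7137 - 4252/33493 = -4252/33493 + 16*I*√3/7137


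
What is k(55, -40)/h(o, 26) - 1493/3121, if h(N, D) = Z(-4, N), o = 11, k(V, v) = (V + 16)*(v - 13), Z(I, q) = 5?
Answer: -11751788/15605 ≈ -753.08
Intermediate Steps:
k(V, v) = (-13 + v)*(16 + V) (k(V, v) = (16 + V)*(-13 + v) = (-13 + v)*(16 + V))
h(N, D) = 5
k(55, -40)/h(o, 26) - 1493/3121 = (-208 - 13*55 + 16*(-40) + 55*(-40))/5 - 1493/3121 = (-208 - 715 - 640 - 2200)*(⅕) - 1493*1/3121 = -3763*⅕ - 1493/3121 = -3763/5 - 1493/3121 = -11751788/15605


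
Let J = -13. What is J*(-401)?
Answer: 5213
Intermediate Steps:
J*(-401) = -13*(-401) = 5213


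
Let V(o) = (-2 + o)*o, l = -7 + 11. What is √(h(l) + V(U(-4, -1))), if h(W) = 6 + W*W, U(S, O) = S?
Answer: √46 ≈ 6.7823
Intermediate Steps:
l = 4
h(W) = 6 + W²
V(o) = o*(-2 + o)
√(h(l) + V(U(-4, -1))) = √((6 + 4²) - 4*(-2 - 4)) = √((6 + 16) - 4*(-6)) = √(22 + 24) = √46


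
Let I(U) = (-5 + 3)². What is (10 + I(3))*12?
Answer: 168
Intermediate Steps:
I(U) = 4 (I(U) = (-2)² = 4)
(10 + I(3))*12 = (10 + 4)*12 = 14*12 = 168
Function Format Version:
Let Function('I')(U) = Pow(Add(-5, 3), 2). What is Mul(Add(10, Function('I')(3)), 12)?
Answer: 168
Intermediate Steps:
Function('I')(U) = 4 (Function('I')(U) = Pow(-2, 2) = 4)
Mul(Add(10, Function('I')(3)), 12) = Mul(Add(10, 4), 12) = Mul(14, 12) = 168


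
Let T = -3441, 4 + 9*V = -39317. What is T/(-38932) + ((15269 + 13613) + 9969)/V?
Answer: -1497513403/170093908 ≈ -8.8040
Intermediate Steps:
V = -4369 (V = -4/9 + (⅑)*(-39317) = -4/9 - 39317/9 = -4369)
T/(-38932) + ((15269 + 13613) + 9969)/V = -3441/(-38932) + ((15269 + 13613) + 9969)/(-4369) = -3441*(-1/38932) + (28882 + 9969)*(-1/4369) = 3441/38932 + 38851*(-1/4369) = 3441/38932 - 38851/4369 = -1497513403/170093908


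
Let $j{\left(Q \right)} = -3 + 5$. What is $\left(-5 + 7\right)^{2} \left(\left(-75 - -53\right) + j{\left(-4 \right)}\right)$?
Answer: $-80$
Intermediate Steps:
$j{\left(Q \right)} = 2$
$\left(-5 + 7\right)^{2} \left(\left(-75 - -53\right) + j{\left(-4 \right)}\right) = \left(-5 + 7\right)^{2} \left(\left(-75 - -53\right) + 2\right) = 2^{2} \left(\left(-75 + 53\right) + 2\right) = 4 \left(-22 + 2\right) = 4 \left(-20\right) = -80$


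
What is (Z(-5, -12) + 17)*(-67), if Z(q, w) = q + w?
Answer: 0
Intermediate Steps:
(Z(-5, -12) + 17)*(-67) = ((-5 - 12) + 17)*(-67) = (-17 + 17)*(-67) = 0*(-67) = 0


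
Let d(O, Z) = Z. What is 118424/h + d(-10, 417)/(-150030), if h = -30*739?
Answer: -197515529/36957390 ≈ -5.3444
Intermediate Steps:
h = -22170
118424/h + d(-10, 417)/(-150030) = 118424/(-22170) + 417/(-150030) = 118424*(-1/22170) + 417*(-1/150030) = -59212/11085 - 139/50010 = -197515529/36957390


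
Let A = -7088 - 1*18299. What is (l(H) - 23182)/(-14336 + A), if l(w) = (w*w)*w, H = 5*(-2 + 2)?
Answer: 23182/39723 ≈ 0.58359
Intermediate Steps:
A = -25387 (A = -7088 - 18299 = -25387)
H = 0 (H = 5*0 = 0)
l(w) = w³ (l(w) = w²*w = w³)
(l(H) - 23182)/(-14336 + A) = (0³ - 23182)/(-14336 - 25387) = (0 - 23182)/(-39723) = -23182*(-1/39723) = 23182/39723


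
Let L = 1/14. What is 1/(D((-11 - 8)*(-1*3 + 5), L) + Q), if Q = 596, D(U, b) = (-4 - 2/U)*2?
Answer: 19/11174 ≈ 0.0017004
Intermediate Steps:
L = 1/14 ≈ 0.071429
D(U, b) = -8 - 4/U
1/(D((-11 - 8)*(-1*3 + 5), L) + Q) = 1/((-8 - 4*1/((-11 - 8)*(-1*3 + 5))) + 596) = 1/((-8 - 4*(-1/(19*(-3 + 5)))) + 596) = 1/((-8 - 4/((-19*2))) + 596) = 1/((-8 - 4/(-38)) + 596) = 1/((-8 - 4*(-1/38)) + 596) = 1/((-8 + 2/19) + 596) = 1/(-150/19 + 596) = 1/(11174/19) = 19/11174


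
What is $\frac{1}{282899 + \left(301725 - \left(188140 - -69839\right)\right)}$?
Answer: $\frac{1}{326645} \approx 3.0614 \cdot 10^{-6}$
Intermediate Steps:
$\frac{1}{282899 + \left(301725 - \left(188140 - -69839\right)\right)} = \frac{1}{282899 + \left(301725 - \left(188140 + 69839\right)\right)} = \frac{1}{282899 + \left(301725 - 257979\right)} = \frac{1}{282899 + 43746} = \frac{1}{326645}$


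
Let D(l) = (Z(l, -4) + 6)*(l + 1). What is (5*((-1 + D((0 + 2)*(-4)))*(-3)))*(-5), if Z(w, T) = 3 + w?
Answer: -600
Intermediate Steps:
D(l) = (1 + l)*(9 + l) (D(l) = ((3 + l) + 6)*(l + 1) = (9 + l)*(1 + l) = (1 + l)*(9 + l))
(5*((-1 + D((0 + 2)*(-4)))*(-3)))*(-5) = (5*((-1 + (9 + ((0 + 2)*(-4))² + 10*((0 + 2)*(-4))))*(-3)))*(-5) = (5*((-1 + (9 + (2*(-4))² + 10*(2*(-4))))*(-3)))*(-5) = (5*((-1 + (9 + (-8)² + 10*(-8)))*(-3)))*(-5) = (5*((-1 + (9 + 64 - 80))*(-3)))*(-5) = (5*((-1 - 7)*(-3)))*(-5) = (5*(-8*(-3)))*(-5) = (5*24)*(-5) = 120*(-5) = -600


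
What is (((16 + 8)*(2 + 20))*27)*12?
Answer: 171072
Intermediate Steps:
(((16 + 8)*(2 + 20))*27)*12 = ((24*22)*27)*12 = (528*27)*12 = 14256*12 = 171072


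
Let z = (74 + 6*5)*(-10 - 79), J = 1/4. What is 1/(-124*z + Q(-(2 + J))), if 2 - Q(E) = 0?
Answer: 1/1147746 ≈ 8.7127e-7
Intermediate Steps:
J = ¼ (J = 1*(¼) = ¼ ≈ 0.25000)
Q(E) = 2 (Q(E) = 2 - 1*0 = 2 + 0 = 2)
z = -9256 (z = (74 + 30)*(-89) = 104*(-89) = -9256)
1/(-124*z + Q(-(2 + J))) = 1/(-124*(-9256) + 2) = 1/(1147744 + 2) = 1/1147746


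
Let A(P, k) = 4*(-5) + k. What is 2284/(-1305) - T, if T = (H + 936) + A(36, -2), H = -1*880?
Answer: -46654/1305 ≈ -35.750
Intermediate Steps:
A(P, k) = -20 + k
H = -880
T = 34 (T = (-880 + 936) + (-20 - 2) = 56 - 22 = 34)
2284/(-1305) - T = 2284/(-1305) - 1*34 = 2284*(-1/1305) - 34 = -2284/1305 - 34 = -46654/1305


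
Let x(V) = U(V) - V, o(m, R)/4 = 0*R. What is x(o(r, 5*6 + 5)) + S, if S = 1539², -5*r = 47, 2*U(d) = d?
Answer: 2368521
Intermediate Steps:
U(d) = d/2
r = -47/5 (r = -⅕*47 = -47/5 ≈ -9.4000)
o(m, R) = 0 (o(m, R) = 4*(0*R) = 4*0 = 0)
x(V) = -V/2 (x(V) = V/2 - V = -V/2)
S = 2368521
x(o(r, 5*6 + 5)) + S = -½*0 + 2368521 = 0 + 2368521 = 2368521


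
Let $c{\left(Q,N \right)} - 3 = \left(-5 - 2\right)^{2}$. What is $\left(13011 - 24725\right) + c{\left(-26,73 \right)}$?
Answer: $-11662$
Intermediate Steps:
$c{\left(Q,N \right)} = 52$ ($c{\left(Q,N \right)} = 3 + \left(-5 - 2\right)^{2} = 3 + \left(-7\right)^{2} = 3 + 49 = 52$)
$\left(13011 - 24725\right) + c{\left(-26,73 \right)} = \left(13011 - 24725\right) + 52 = -11714 + 52 = -11662$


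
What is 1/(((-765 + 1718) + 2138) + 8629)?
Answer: 1/11720 ≈ 8.5324e-5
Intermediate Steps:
1/(((-765 + 1718) + 2138) + 8629) = 1/((953 + 2138) + 8629) = 1/(3091 + 8629) = 1/11720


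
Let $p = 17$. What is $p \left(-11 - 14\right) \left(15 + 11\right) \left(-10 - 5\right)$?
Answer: $165750$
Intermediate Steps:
$p \left(-11 - 14\right) \left(15 + 11\right) \left(-10 - 5\right) = 17 \left(-11 - 14\right) \left(15 + 11\right) \left(-10 - 5\right) = 17 \left(-11 - 14\right) 26 \left(-15\right) = 17 \left(-25\right) \left(-390\right) = \left(-425\right) \left(-390\right) = 165750$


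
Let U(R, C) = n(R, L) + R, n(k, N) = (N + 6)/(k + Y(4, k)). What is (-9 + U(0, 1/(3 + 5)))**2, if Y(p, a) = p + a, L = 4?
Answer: 169/4 ≈ 42.250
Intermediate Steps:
Y(p, a) = a + p
n(k, N) = (6 + N)/(4 + 2*k) (n(k, N) = (N + 6)/(k + (k + 4)) = (6 + N)/(k + (4 + k)) = (6 + N)/(4 + 2*k))
U(R, C) = R + 5/(2 + R) (U(R, C) = (6 + 4)/(2*(2 + R)) + R = (1/2)*10/(2 + R) + R = 5/(2 + R) + R = R + 5/(2 + R))
(-9 + U(0, 1/(3 + 5)))**2 = (-9 + (5 + 0*(2 + 0))/(2 + 0))**2 = (-9 + (5 + 0*2)/2)**2 = (-9 + (5 + 0)/2)**2 = (-9 + (1/2)*5)**2 = (-9 + 5/2)**2 = (-13/2)**2 = 169/4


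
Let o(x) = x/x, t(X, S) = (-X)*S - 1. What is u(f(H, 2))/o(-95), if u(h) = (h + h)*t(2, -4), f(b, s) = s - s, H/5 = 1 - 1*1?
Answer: 0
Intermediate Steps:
t(X, S) = -1 - S*X (t(X, S) = -S*X - 1 = -1 - S*X)
o(x) = 1
H = 0 (H = 5*(1 - 1*1) = 5*(1 - 1) = 5*0 = 0)
f(b, s) = 0
u(h) = 14*h (u(h) = (h + h)*(-1 - 1*(-4)*2) = (2*h)*(-1 + 8) = (2*h)*7 = 14*h)
u(f(H, 2))/o(-95) = (14*0)/1 = 0*1 = 0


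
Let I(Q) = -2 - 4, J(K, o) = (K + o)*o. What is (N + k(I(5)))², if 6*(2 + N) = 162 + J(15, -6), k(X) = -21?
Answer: 25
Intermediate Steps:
J(K, o) = o*(K + o)
I(Q) = -6
N = 16 (N = -2 + (162 - 6*(15 - 6))/6 = -2 + (162 - 6*9)/6 = -2 + (162 - 54)/6 = -2 + (⅙)*108 = -2 + 18 = 16)
(N + k(I(5)))² = (16 - 21)² = (-5)² = 25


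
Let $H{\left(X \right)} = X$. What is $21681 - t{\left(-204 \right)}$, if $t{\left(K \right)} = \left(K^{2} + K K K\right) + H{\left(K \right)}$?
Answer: $8469933$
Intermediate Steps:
$t{\left(K \right)} = K + K^{2} + K^{3}$ ($t{\left(K \right)} = \left(K^{2} + K K K\right) + K = \left(K^{2} + K^{2} K\right) + K = \left(K^{2} + K^{3}\right) + K = K + K^{2} + K^{3}$)
$21681 - t{\left(-204 \right)} = 21681 - - 204 \left(1 - 204 + \left(-204\right)^{2}\right) = 21681 - - 204 \left(1 - 204 + 41616\right) = 21681 - \left(-204\right) 41413 = 21681 - -8448252 = 21681 + 8448252 = 8469933$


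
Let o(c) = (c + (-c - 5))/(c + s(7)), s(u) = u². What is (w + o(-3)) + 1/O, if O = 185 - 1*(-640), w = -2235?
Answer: -84822329/37950 ≈ -2235.1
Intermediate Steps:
O = 825 (O = 185 + 640 = 825)
o(c) = -5/(49 + c) (o(c) = (c + (-c - 5))/(c + 7²) = (c + (-5 - c))/(c + 49) = -5/(49 + c))
(w + o(-3)) + 1/O = (-2235 - 5/(49 - 3)) + 1/825 = (-2235 - 5/46) + 1/825 = -102815/46 + 1/825 = -84822329/37950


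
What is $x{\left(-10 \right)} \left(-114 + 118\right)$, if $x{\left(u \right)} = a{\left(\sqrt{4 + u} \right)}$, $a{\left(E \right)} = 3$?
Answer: $12$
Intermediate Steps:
$x{\left(u \right)} = 3$
$x{\left(-10 \right)} \left(-114 + 118\right) = 3 \left(-114 + 118\right) = 3 \cdot 4 = 12$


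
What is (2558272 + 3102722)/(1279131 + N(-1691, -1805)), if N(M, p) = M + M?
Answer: 5660994/1275749 ≈ 4.4374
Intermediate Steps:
N(M, p) = 2*M
(2558272 + 3102722)/(1279131 + N(-1691, -1805)) = (2558272 + 3102722)/(1279131 + 2*(-1691)) = 5660994/(1279131 - 3382) = 5660994/1275749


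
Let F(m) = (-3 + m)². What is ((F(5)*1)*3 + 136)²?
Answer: 21904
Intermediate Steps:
((F(5)*1)*3 + 136)² = (((-3 + 5)²*1)*3 + 136)² = ((2²*1)*3 + 136)² = ((4*1)*3 + 136)² = (4*3 + 136)² = (12 + 136)² = 148² = 21904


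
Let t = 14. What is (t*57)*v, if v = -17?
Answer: -13566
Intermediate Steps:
(t*57)*v = (14*57)*(-17) = 798*(-17) = -13566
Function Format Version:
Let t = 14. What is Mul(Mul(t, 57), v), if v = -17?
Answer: -13566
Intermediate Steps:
Mul(Mul(t, 57), v) = Mul(Mul(14, 57), -17) = Mul(798, -17) = -13566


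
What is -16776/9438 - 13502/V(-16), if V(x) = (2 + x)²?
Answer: -10893331/154154 ≈ -70.665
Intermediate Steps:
-16776/9438 - 13502/V(-16) = -16776/9438 - 13502/(2 - 16)² = -16776*1/9438 - 13502/((-14)²) = -2796/1573 - 13502/196 = -2796/1573 - 13502*1/196 = -2796/1573 - 6751/98 = -10893331/154154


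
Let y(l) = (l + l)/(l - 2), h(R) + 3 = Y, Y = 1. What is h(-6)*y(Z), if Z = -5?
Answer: -20/7 ≈ -2.8571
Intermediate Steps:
h(R) = -2 (h(R) = -3 + 1 = -2)
y(l) = 2*l/(-2 + l) (y(l) = (2*l)/(-2 + l) = 2*l/(-2 + l))
h(-6)*y(Z) = -4*(-5)/(-2 - 5) = -4*(-5)/(-7) = -4*(-5)*(-1)/7 = -2*10/7 = -20/7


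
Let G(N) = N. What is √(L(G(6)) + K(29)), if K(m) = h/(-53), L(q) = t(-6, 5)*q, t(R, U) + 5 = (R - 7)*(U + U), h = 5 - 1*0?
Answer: I*√2275555/53 ≈ 28.462*I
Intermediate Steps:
h = 5 (h = 5 + 0 = 5)
t(R, U) = -5 + 2*U*(-7 + R) (t(R, U) = -5 + (R - 7)*(U + U) = -5 + (-7 + R)*(2*U) = -5 + 2*U*(-7 + R))
L(q) = -135*q (L(q) = (-5 - 14*5 + 2*(-6)*5)*q = (-5 - 70 - 60)*q = -135*q)
K(m) = -5/53 (K(m) = 5/(-53) = 5*(-1/53) = -5/53)
√(L(G(6)) + K(29)) = √(-135*6 - 5/53) = √(-810 - 5/53) = √(-42935/53) = I*√2275555/53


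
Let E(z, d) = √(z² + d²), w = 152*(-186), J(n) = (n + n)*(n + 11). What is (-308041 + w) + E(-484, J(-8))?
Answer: -336313 + 4*√14785 ≈ -3.3583e+5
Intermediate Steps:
J(n) = 2*n*(11 + n) (J(n) = (2*n)*(11 + n) = 2*n*(11 + n))
w = -28272
E(z, d) = √(d² + z²)
(-308041 + w) + E(-484, J(-8)) = (-308041 - 28272) + √((2*(-8)*(11 - 8))² + (-484)²) = -336313 + √((2*(-8)*3)² + 234256) = -336313 + √((-48)² + 234256) = -336313 + √(2304 + 234256) = -336313 + √236560 = -336313 + 4*√14785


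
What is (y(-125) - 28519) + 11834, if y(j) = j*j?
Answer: -1060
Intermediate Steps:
y(j) = j²
(y(-125) - 28519) + 11834 = ((-125)² - 28519) + 11834 = (15625 - 28519) + 11834 = -12894 + 11834 = -1060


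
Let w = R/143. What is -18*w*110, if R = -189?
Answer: 34020/13 ≈ 2616.9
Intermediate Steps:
w = -189/143 ≈ -1.3217
-18*w*110 = -18*(-189/143)*110 = (3402/143)*110 = 34020/13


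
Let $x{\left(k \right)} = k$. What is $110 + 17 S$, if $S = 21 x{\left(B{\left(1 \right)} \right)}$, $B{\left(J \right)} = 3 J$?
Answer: $1181$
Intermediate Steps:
$S = 63$ ($S = 21 \cdot 3 \cdot 1 = 21 \cdot 3 = 63$)
$110 + 17 S = 110 + 17 \cdot 63 = 110 + 1071 = 1181$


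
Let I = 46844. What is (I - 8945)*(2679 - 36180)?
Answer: -1269654399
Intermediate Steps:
(I - 8945)*(2679 - 36180) = (46844 - 8945)*(2679 - 36180) = 37899*(-33501) = -1269654399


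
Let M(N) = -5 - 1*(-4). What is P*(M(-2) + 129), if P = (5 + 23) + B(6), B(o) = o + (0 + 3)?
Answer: 4736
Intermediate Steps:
B(o) = 3 + o (B(o) = o + 3 = 3 + o)
M(N) = -1 (M(N) = -5 + 4 = -1)
P = 37 (P = (5 + 23) + (3 + 6) = 28 + 9 = 37)
P*(M(-2) + 129) = 37*(-1 + 129) = 37*128 = 4736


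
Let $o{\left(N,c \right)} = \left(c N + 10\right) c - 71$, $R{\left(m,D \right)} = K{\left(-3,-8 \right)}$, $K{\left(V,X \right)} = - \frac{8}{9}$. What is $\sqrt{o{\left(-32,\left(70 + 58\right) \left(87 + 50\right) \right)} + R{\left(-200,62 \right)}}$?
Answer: $\frac{i \sqrt{88561675655}}{3} \approx 99198.0 i$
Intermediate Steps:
$K{\left(V,X \right)} = - \frac{8}{9}$ ($K{\left(V,X \right)} = \left(-8\right) \frac{1}{9} = - \frac{8}{9}$)
$R{\left(m,D \right)} = - \frac{8}{9}$
$o{\left(N,c \right)} = -71 + c \left(10 + N c\right)$ ($o{\left(N,c \right)} = \left(N c + 10\right) c - 71 = \left(10 + N c\right) c - 71 = c \left(10 + N c\right) - 71 = -71 + c \left(10 + N c\right)$)
$\sqrt{o{\left(-32,\left(70 + 58\right) \left(87 + 50\right) \right)} + R{\left(-200,62 \right)}} = \sqrt{\left(-71 + 10 \left(70 + 58\right) \left(87 + 50\right) - 32 \left(\left(70 + 58\right) \left(87 + 50\right)\right)^{2}\right) - \frac{8}{9}} = \sqrt{\left(-71 + 10 \cdot 128 \cdot 137 - 32 \left(128 \cdot 137\right)^{2}\right) - \frac{8}{9}} = \sqrt{\left(-71 + 10 \cdot 17536 - 32 \cdot 17536^{2}\right) - \frac{8}{9}} = \sqrt{\left(-71 + 175360 - 9840361472\right) - \frac{8}{9}} = \sqrt{-9840186183 - \frac{8}{9}} = \sqrt{- \frac{88561675655}{9}} = \frac{i \sqrt{88561675655}}{3}$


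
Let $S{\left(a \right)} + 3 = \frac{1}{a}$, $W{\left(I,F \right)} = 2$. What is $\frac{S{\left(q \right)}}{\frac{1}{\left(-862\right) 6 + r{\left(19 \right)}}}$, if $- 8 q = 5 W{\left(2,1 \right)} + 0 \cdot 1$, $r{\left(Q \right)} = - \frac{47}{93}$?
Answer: $\frac{9139817}{465} \approx 19656.0$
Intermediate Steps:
$r{\left(Q \right)} = - \frac{47}{93}$ ($r{\left(Q \right)} = \left(-47\right) \frac{1}{93} = - \frac{47}{93}$)
$q = - \frac{5}{4}$ ($q = - \frac{5 \cdot 2 + 0 \cdot 1}{8} = - \frac{10 + 0}{8} = \left(- \frac{1}{8}\right) 10 = - \frac{5}{4} \approx -1.25$)
$S{\left(a \right)} = -3 + \frac{1}{a}$
$\frac{S{\left(q \right)}}{\frac{1}{\left(-862\right) 6 + r{\left(19 \right)}}} = \frac{-3 + \frac{1}{- \frac{5}{4}}}{\frac{1}{\left(-862\right) 6 - \frac{47}{93}}} = \frac{-3 - \frac{4}{5}}{\frac{1}{-5172 - \frac{47}{93}}} = - \frac{19}{5 \frac{1}{- \frac{481043}{93}}} = - \frac{19}{5 \left(- \frac{93}{481043}\right)} = \left(- \frac{19}{5}\right) \left(- \frac{481043}{93}\right) = \frac{9139817}{465}$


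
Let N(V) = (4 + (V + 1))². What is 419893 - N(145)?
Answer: 397393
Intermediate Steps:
N(V) = (5 + V)² (N(V) = (4 + (1 + V))² = (5 + V)²)
419893 - N(145) = 419893 - (5 + 145)² = 419893 - 1*150² = 419893 - 1*22500 = 419893 - 22500 = 397393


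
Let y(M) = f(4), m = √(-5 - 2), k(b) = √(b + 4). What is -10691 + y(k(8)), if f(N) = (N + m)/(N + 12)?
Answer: -42763/4 + I*√7/16 ≈ -10691.0 + 0.16536*I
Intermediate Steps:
k(b) = √(4 + b)
m = I*√7 (m = √(-7) = I*√7 ≈ 2.6458*I)
f(N) = (N + I*√7)/(12 + N) (f(N) = (N + I*√7)/(N + 12) = (N + I*√7)/(12 + N))
y(M) = ¼ + I*√7/16 (y(M) = (4 + I*√7)/(12 + 4) = (4 + I*√7)/16 = ¼ + I*√7/16)
-10691 + y(k(8)) = -10691 + (¼ + I*√7/16) = -42763/4 + I*√7/16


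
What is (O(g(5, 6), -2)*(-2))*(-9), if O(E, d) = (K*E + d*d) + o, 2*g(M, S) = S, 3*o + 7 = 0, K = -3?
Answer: -132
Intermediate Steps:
o = -7/3 (o = -7/3 + (⅓)*0 = -7/3 + 0 = -7/3 ≈ -2.3333)
g(M, S) = S/2
O(E, d) = -7/3 + d² - 3*E (O(E, d) = (-3*E + d*d) - 7/3 = (-3*E + d²) - 7/3 = (d² - 3*E) - 7/3 = -7/3 + d² - 3*E)
(O(g(5, 6), -2)*(-2))*(-9) = ((-7/3 + (-2)² - 3*6/2)*(-2))*(-9) = ((-7/3 + 4 - 3*3)*(-2))*(-9) = ((-7/3 + 4 - 9)*(-2))*(-9) = -22/3*(-2)*(-9) = (44/3)*(-9) = -132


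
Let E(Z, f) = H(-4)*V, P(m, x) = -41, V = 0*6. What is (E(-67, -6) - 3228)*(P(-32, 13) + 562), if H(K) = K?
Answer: -1681788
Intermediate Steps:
V = 0
E(Z, f) = 0 (E(Z, f) = -4*0 = 0)
(E(-67, -6) - 3228)*(P(-32, 13) + 562) = (0 - 3228)*(-41 + 562) = -3228*521 = -1681788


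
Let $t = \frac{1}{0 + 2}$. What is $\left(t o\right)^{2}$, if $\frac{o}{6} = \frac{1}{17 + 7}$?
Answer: $\frac{1}{64} \approx 0.015625$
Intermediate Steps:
$t = \frac{1}{2} \approx 0.5$
$o = \frac{1}{4}$ ($o = \frac{6}{17 + 7} = \frac{6}{24} = 6 \cdot \frac{1}{24} = \frac{1}{4} \approx 0.25$)
$\left(t o\right)^{2} = \left(\frac{1}{2} \cdot \frac{1}{4}\right)^{2} = \left(\frac{1}{8}\right)^{2} = \frac{1}{64}$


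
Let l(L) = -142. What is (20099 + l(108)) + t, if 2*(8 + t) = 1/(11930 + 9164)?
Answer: 841608413/42188 ≈ 19949.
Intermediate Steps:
t = -337503/42188 (t = -8 + 1/(2*(11930 + 9164)) = -8 + (½)/21094 = -8 + (½)*(1/21094) = -8 + 1/42188 = -337503/42188 ≈ -8.0000)
(20099 + l(108)) + t = (20099 - 142) - 337503/42188 = 19957 - 337503/42188 = 841608413/42188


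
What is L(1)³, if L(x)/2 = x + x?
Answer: 64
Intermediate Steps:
L(x) = 4*x (L(x) = 2*(x + x) = 2*(2*x) = 4*x)
L(1)³ = (4*1)³ = 4³ = 64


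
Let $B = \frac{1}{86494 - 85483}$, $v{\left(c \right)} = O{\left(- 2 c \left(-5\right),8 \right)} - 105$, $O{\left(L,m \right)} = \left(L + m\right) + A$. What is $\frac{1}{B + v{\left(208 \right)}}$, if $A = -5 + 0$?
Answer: $\frac{1011}{1999759} \approx 0.00050556$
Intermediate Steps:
$A = -5$
$O{\left(L,m \right)} = -5 + L + m$ ($O{\left(L,m \right)} = \left(L + m\right) - 5 = -5 + L + m$)
$v{\left(c \right)} = -102 + 10 c$ ($v{\left(c \right)} = \left(-5 + - 2 c \left(-5\right) + 8\right) - 105 = \left(-5 + 10 c + 8\right) - 105 = \left(3 + 10 c\right) - 105 = -102 + 10 c$)
$B = \frac{1}{1011} \approx 0.00098912$
$\frac{1}{B + v{\left(208 \right)}} = \frac{1}{\frac{1}{1011} + \left(-102 + 10 \cdot 208\right)} = \frac{1}{\frac{1}{1011} + \left(-102 + 2080\right)} = \frac{1}{\frac{1}{1011} + 1978} = \frac{1}{\frac{1999759}{1011}} = \frac{1011}{1999759}$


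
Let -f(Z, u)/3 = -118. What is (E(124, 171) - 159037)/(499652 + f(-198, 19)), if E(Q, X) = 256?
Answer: -158781/500006 ≈ -0.31756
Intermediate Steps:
f(Z, u) = 354 (f(Z, u) = -3*(-118) = 354)
(E(124, 171) - 159037)/(499652 + f(-198, 19)) = (256 - 159037)/(499652 + 354) = -158781/500006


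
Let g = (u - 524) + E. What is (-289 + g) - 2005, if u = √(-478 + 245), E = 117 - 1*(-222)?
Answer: -2479 + I*√233 ≈ -2479.0 + 15.264*I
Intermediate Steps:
E = 339 (E = 117 + 222 = 339)
u = I*√233 (u = √(-233) = I*√233 ≈ 15.264*I)
g = -185 + I*√233 (g = (I*√233 - 524) + 339 = (-524 + I*√233) + 339 = -185 + I*√233 ≈ -185.0 + 15.264*I)
(-289 + g) - 2005 = (-289 + (-185 + I*√233)) - 2005 = (-474 + I*√233) - 2005 = -2479 + I*√233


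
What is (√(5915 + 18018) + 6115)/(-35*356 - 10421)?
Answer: -6115/22881 - √23933/22881 ≈ -0.27401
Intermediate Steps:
(√(5915 + 18018) + 6115)/(-35*356 - 10421) = (√23933 + 6115)/(-12460 - 10421) = (6115 + √23933)/(-22881) = (6115 + √23933)*(-1/22881) = -6115/22881 - √23933/22881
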